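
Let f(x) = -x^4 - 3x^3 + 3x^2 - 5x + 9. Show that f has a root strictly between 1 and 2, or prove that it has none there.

f(1) = 3 and f(2) = -29, which have opposite signs.
As a polynomial, f is continuous on every closed interval.
By the Intermediate Value Theorem f must vanish at some point of (1, 2).

Such a root exists.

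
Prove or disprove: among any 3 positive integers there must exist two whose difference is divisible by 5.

Try 3 consecutive integers, 4, 5, 6. Their remainders mod 5 are 4, 0, 1 — pairwise different, as any 3 ≤ 5 consecutive integers have distinct residues.
No two share a residue, so no pair has difference divisible by 5; the claim fails for this set.

No; for instance {4, 5, 6} is a counterexample.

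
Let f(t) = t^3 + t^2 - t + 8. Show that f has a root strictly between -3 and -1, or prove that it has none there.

f(-3) = -7 and f(-1) = 9, which have opposite signs.
f is continuous everywhere (it is a polynomial), in particular on [-3, -1].
By the Intermediate Value Theorem f must vanish at some point of (-3, -1).

Such a root exists.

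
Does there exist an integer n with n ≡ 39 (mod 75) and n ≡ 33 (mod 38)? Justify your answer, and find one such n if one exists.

gcd(75, 38) = 1, so the Chinese Remainder Theorem guarantees exactly one residue class mod 2850 satisfying both.
Write n = 39 + 75t and require 39 + 75t ≡ 33 (mod 38), i.e. 75t ≡ 32 (mod 38).
75 ≡ 37 (mod 38), so this reads 37t ≡ 32 (mod 38). Since 37·37 = 1369 = 36·38 + 1, the inverse of 37 mod 38 is 37.
Therefore t ≡ 37·32 = 1184 ≡ 6 (mod 38).
Taking t = 6 gives n = 39 + 75·6 = 489.
Indeed 489 ≡ 39 (mod 75) and 489 ≡ 33 (mod 38).

n = 489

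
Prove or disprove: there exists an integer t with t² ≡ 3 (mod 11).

Take t = 6. Then 6² = 36 = 3·11 + 3, so 6² ≡ 3 (mod 11).

t = 6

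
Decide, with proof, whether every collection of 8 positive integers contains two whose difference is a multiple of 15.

No; for instance {50, 51, 52, 53, 54, 55, 56, 57} is a counterexample.

Take the 8 consecutive integers 50, 51, …, 57: their residues mod 15 are all distinct because 8 ≤ 15.
The differences between them range over 1, …, 7, none of which is divisible by 15.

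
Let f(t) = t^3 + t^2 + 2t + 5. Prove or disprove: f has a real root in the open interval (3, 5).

f(3) = 47 and f(5) = 165, both positive.
The derivative f'(t) = 3t^2 + 2t + 2 is a quadratic with discriminant 2² − 4·3·2 = -20 < 0; it never vanishes, so it is always positive (sign of the leading coefficient).
So f is strictly increasing; between 3 and 5 its values lie between f(3) = 47 and f(5) = 165, all positive. Therefore f has no root in (3, 5).

f has no root in that interval.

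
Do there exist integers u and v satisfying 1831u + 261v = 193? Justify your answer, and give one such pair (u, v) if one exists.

1831 and 261 are coprime, so 1831u + 261v ranges over all of ℤ.
Run the Euclidean algorithm on 1831 and 261: 1831 = 7·261 + 4, 261 = 65·4 + 1, 4 = 4·1 + 0.
Unwinding: 1 = 261 − 65·4 = 261 − 65·(1831 − 7·261) = −65·1831 + 456·261, i.e. 1831·(-65) + 261·456 = 1.
Multiplying through by 193: u = (-65)·193 = -12545, v = 456·193 = 88008 is a solution.
Shifting by a multiple of (261, −1831) keeps it a solution: u = -12545 + 49·261 = 244, v = 88008 − 49·1831 = -1711.
Indeed 1831·244 + 261·(-1711) = 446764 − 446571 = 193.

u = 244, v = -1711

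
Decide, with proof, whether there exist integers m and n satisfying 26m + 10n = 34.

Since gcd(26, 10) = 2 and 34 = 2·17, Bézout's identity guarantees a solution.
Dividing through by 2 reduces the equation to 13m + 5n = 17.
Euclidean algorithm: 13 = 2·5 + 3, 5 = 1·3 + 2, 3 = 1·2 + 1, 2 = 2·1 + 0.
Working back up the chain: 1 = 3 − 1·2 = 3 − (5 − 1·3) = −5 + 2·3 = −5 + 2·(13 − 2·5) = 2·13 − 5·5. So 13·2 + 5·(-5) = 1.
Multiplying through by 17: m = 2·17 = 34, n = (-5)·17 = -85 is a solution.
Shifting by a multiple of (5, −13) keeps it a solution: m = 34 − 6·5 = 4, n = -85 + 6·13 = -7.
Indeed 26·4 + 10·(-7) = 104 − 70 = 34.

m = 4, n = -7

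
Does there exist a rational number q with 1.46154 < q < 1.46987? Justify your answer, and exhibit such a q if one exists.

q = 22/15

Look for a denominator N such that an integer falls strictly between N·1.46154 and N·1.46987. N = 15 works: 15·1.46154 = 21.92310 < 22 < 22.04805 = 15·1.46987.
Dividing back, 1.46154 < 22/15 < 1.46987, and 22/15 is rational.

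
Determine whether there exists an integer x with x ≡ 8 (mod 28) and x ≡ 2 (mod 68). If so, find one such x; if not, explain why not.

gcd(28, 68) = 4. If x ≡ 8 (mod 28) and x ≡ 2 (mod 68), then x ≡ 8 (mod 4) and x ≡ 2 (mod 4).
These are incompatible: 8 − 2 = 6 is not divisible by 4.
Hence the system has no solution.

No, no such integer exists.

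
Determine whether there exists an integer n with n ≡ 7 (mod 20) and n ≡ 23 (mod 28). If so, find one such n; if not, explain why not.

n = 107

The moduli are not coprime: gcd(20, 28) = 4. Compatibility requires 4 ∣ (23 − 7) = 16, which holds, so solutions exist.
Step through n = 7, 7 + 20, 7 + 2·20, …: the values 7, 27, 47, 67, 87, 107 reduce mod 28 to 7, 27, 19, 11, 3, 23. The value 107 hits 23.
Indeed 107 ≡ 7 (mod 20) and 107 ≡ 23 (mod 28).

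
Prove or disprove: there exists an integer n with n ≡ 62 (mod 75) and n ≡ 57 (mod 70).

gcd(75, 70) = 5. A simultaneous solution exists iff 62 ≡ 57 (mod 5); here 62 mod 5 = 2 = 57 mod 5, so it does.
Put n = 62 + 75t, so we need 75t ≡ 65 (mod 70), equivalently (divide by 5) 15t ≡ 13 (mod 14).
15 ≡ 1 (mod 14), so this reads 1t ≡ 13 (mod 14). So t ≡ 13 (mod 14).
Then n = 62 + 75·13 = 1037.
Verify: 1037 = 13·75 + 62 and 1037 = 14·70 + 57. ✓

n = 1037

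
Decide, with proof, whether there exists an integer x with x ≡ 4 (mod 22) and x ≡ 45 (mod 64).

No such integer exists.

Reduce both congruences modulo 2, which divides 22 and 64: they say x ≡ 4 (mod 2) and x ≡ 45 (mod 2).
These are incompatible: 4 − 45 = -41 is not divisible by 2.
Hence the system has no solution.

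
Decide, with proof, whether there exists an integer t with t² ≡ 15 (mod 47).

Apply Euler's criterion with the prime 47: 15 is a quadratic residue iff 15^23 ≡ 1 (mod 47), and a non-residue iff it is ≡ −1.
Repeated squaring mod 47: 15^2 = 225 ≡ 37; 15^4 ≡ 37² = 1369 ≡ 6; 15^8 ≡ 6² = 36 ≡ 36; 15^16 ≡ 36² = 1296 ≡ 27.
Since 23 = 16 + 4 + 2 + 1, 15^23 ≡ 27 · 6 · 37 · 15; multiplying out mod 47: 27·6 = 162 ≡ 21, then 21·37 = 777 ≡ 25, then 25·15 = 375 ≡ 46. Thus 15^23 ≡ 46 ≡ −1 (mod 47).
By Euler's criterion 15 is a quadratic non-residue mod 47: no t satisfies t² ≡ 15 (mod 47).

No such integer exists.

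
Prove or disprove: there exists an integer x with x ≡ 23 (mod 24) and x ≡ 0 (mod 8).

gcd(24, 8) = 8. If x ≡ 23 (mod 24) and x ≡ 0 (mod 8), then x ≡ 23 (mod 8) and x ≡ 0 (mod 8).
But 23 mod 8 = 7 while 0 mod 8 = 0, a contradiction.
Therefore no such x exists.

No such integer exists.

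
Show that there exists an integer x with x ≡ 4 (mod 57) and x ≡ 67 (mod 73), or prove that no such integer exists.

x = 1600

gcd(57, 73) = 1, so the Chinese Remainder Theorem guarantees exactly one residue class mod 4161 satisfying both.
Any solution of the first congruence is x = 4 + 57t; substituting into the second, 57t ≡ 67 − 4 ≡ 63 (mod 73).
Invert 57 mod 73 by the Euclidean algorithm: 73 = 1·57 + 16, 57 = 3·16 + 9, 16 = 1·9 + 7, 9 = 1·7 + 2, 7 = 3·2 + 1, 2 = 2·1 + 0; back-substituting, 1 = 7 − 3·2 = 7 − 3·(9 − 1·7) = −3·9 + 4·7 = −3·9 + 4·(16 − 1·9) = 4·16 − 7·9 = 4·16 − 7·(57 − 3·16) = −7·57 + 25·16 = −7·57 + 25·(73 − 1·57) = 25·73 − 32·57. Hence 57·(-32) ≡ 1, so 57⁻¹ ≡ -32 ≡ 41 (mod 73).
Therefore t ≡ 41·63 = 2583 ≡ 28 (mod 73).
Taking t = 28 gives x = 4 + 57·28 = 1600.
Check: 1600 mod 57 = 4, 1600 mod 73 = 67. ✓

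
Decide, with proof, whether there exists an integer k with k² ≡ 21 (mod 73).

No such integer exists.

73 is prime, so by Euler's criterion 21 is a square mod 73 iff 21^((73−1)/2) = 21^36 ≡ 1 (mod 73).
Repeated squaring mod 73: 21^2 = 441 ≡ 3; 21^4 ≡ 3² = 9 ≡ 9; 21^8 ≡ 9² = 81 ≡ 8; 21^16 ≡ 8² = 64 ≡ 64; 21^32 ≡ 64² = 4096 ≡ 8.
Since 36 = 32 + 4, 21^36 ≡ 8 · 9; multiplying out mod 73: 8·9 = 72 ≡ 72. Thus 21^36 ≡ 72 ≡ −1 (mod 73).
By Euler's criterion 21 is a quadratic non-residue mod 73: no k satisfies k² ≡ 21 (mod 73).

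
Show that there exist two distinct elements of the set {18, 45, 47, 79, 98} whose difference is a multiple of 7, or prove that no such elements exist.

Reduce each element modulo 7: 18↦4, 45↦3, 47↦5, 79↦2, 98↦0.
No residue repeats among the 5 elements, so no pair has difference ≡ 0 (mod 7).

No, no such pair exists.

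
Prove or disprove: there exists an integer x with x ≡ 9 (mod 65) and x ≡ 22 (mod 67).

x = 1764

The moduli 65 and 67 are coprime, so by the Chinese Remainder Theorem a unique solution modulo 4355 exists.
Any solution of the first congruence is x = 9 + 65t; substituting into the second, 65t ≡ 22 − 9 ≡ 13 (mod 67).
Note 65·33 = 2145 ≡ 1 (mod 67) (as 2145 − 1 = 32·67), so 65⁻¹ ≡ 33.
Multiplying by 33: t ≡ 33·13 = 429 ≡ 27 (mod 67).
Taking t = 27 gives x = 9 + 65·27 = 1764.
Verify: 1764 = 27·65 + 9 and 1764 = 26·67 + 22. ✓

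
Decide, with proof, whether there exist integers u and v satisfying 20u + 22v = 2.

Every value of 20u + 22v is a multiple of gcd(20, 22) = 2; since 2 ∣ 2, solutions exist.
Dividing through by 2 reduces the equation to 10u + 11v = 1.
Euclidean algorithm: 11 = 1·10 + 1, 10 = 10·1 + 0.
Working back up the chain: 1 = 11 − 1·10. So 10·(-1) + 11·1 = 1.
So (u, v) = (-1, 1) is a solution.
The general solution is u = -1 + 11k, v = 1 − 10k; taking k = 1 gives the smaller pair u = 10, v = -9.
Indeed 20·10 + 22·(-9) = 200 − 198 = 2.

u = 10, v = -9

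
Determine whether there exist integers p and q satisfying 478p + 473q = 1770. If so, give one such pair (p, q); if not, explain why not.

p = 354, q = -354

Since gcd(478, 473) = 1, every integer is an integer combination of 478 and 473.
Euclidean algorithm: 478 = 1·473 + 5, 473 = 94·5 + 3, 5 = 1·3 + 2, 3 = 1·2 + 1, 2 = 2·1 + 0.
Back-substituting, 1 = 3 − 1·2 = 3 − (5 − 1·3) = −5 + 2·3 = −5 + 2·(473 − 94·5) = 2·473 − 189·5 = 2·473 − 189·(478 − 1·473) = −189·478 + 191·473; that is, 478·(-189) + 473·191 = 1.
Scaling by 1770 gives the particular solution (p, q) = (-334530, 338070).
Shifting by a multiple of (473, −478) keeps it a solution: p = -334530 + 708·473 = 354, q = 338070 − 708·478 = -354.
Indeed 478·354 + 473·(-354) = 169212 − 167442 = 1770.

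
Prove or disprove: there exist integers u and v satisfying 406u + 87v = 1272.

Any value of 406u + 87v is a multiple of gcd(406, 87) = 29.
However 1272 leaves remainder 25 on division by 29.
So the equation is unsolvable over ℤ.

No such integers exist.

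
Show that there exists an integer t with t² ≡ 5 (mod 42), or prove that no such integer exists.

No such integer exists.

Since 3 ∣ 42, a solution of t² ≡ 5 (mod 42) would also satisfy t² ≡ 5 ≡ 2 (mod 3).
Squares mod 3 repeat after t = 1 (as (−t)² = t²); for t = 0..1 they are 0, 1.
The set of squares mod 3 is therefore {0, 1}, which does not contain 2.
Hence no integer t has t² ≡ 5 (mod 42).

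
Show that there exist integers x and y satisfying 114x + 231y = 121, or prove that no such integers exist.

No such integers exist.

gcd(114, 231) = 3, so every integer of the form 114x + 231y is a multiple of 3.
However 121 leaves remainder 1 on division by 3.
So the equation is unsolvable over ℤ.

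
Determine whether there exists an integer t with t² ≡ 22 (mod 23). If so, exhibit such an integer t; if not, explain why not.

No such integer exists.

23 is prime, so by Euler's criterion 22 is a square mod 23 iff 22^((23−1)/2) = 22^11 ≡ 1 (mod 23).
Squaring successively (mod 23): 22^2 = 484 ≡ 1; 22^4 ≡ 1² = 1 ≡ 1; 22^8 ≡ 1² = 1 ≡ 1.
Since 11 = 8 + 2 + 1, 22^11 ≡ 1 · 1 · 22; multiplying out mod 23: 1·1 = 1 ≡ 1, then 1·22 = 22 ≡ 22. Thus 22^11 ≡ 22 ≡ −1 (mod 23).
The value −1 means 22 is a non-residue modulo 23, so t² ≡ 22 (mod 23) is impossible.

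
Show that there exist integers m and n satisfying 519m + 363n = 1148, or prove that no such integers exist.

Any value of 519m + 363n is a multiple of gcd(519, 363) = 3.
However 1148 leaves remainder 2 on division by 3.
Hence no integers m, n satisfy the equation.

No such integers exist.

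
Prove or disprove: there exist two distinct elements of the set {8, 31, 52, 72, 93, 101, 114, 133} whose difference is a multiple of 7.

31 mod 7 = 3 and 52 mod 7 = 3, so 52 − 31 = 21 = 3·7.

Yes: 31 and 52.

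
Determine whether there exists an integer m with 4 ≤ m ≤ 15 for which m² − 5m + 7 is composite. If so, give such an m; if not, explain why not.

At m = 12: 12² − 5·12 + 7 = 91 = 7·13, which is composite.

m = 12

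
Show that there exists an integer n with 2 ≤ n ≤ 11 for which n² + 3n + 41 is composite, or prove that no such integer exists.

n = 10

At n = 10: 10² + 3·10 + 41 = 171 = 3·57, which is composite.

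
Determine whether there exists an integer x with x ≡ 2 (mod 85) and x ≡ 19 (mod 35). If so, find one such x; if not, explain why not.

Both moduli are multiples of 5 = gcd(85, 35), so any solution would satisfy x ≡ 2 and x ≡ 19 modulo 5 simultaneously.
These are incompatible: 2 − 19 = -17 is not divisible by 5.
Therefore no such x exists.

No such integer exists.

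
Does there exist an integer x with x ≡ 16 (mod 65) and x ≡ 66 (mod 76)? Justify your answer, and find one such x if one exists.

x = 1966

gcd(65, 76) = 1, so the Chinese Remainder Theorem guarantees exactly one residue class mod 4940 satisfying both.
Any solution of the first congruence is x = 16 + 65t; substituting into the second, 65t ≡ 66 − 16 ≡ 50 (mod 76).
To invert 65 modulo 76: 76 = 1·65 + 11, 65 = 5·11 + 10, 11 = 1·10 + 1, 10 = 10·1 + 0, and unwinding, 1 = 11 − 1·10 = 11 − (65 − 5·11) = −65 + 6·11 = −65 + 6·(76 − 1·65) = 6·76 − 7·65. Thus 65⁻¹ ≡ -7 ≡ 69 (mod 76).
Therefore t ≡ 69·50 = 3450 ≡ 30 (mod 76).
Taking t = 30 gives x = 16 + 65·30 = 1966.
Check: 1966 mod 65 = 16, 1966 mod 76 = 66. ✓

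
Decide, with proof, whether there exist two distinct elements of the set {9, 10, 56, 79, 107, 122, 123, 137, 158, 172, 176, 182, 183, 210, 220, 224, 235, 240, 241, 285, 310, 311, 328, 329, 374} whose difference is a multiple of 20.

Yes: 9 and 329.

9 mod 20 = 9 and 329 mod 20 = 9, so 329 − 9 = 320 = 16·20.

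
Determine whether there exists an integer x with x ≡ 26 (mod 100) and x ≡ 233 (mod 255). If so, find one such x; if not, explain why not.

gcd(100, 255) = 5. If x ≡ 26 (mod 100) and x ≡ 233 (mod 255), then x ≡ 26 (mod 5) and x ≡ 233 (mod 5).
However 26 ≡ 1 and 233 ≡ 3 (mod 5), and 1 ≠ 3.
Hence the system has no solution.

There is no such integer.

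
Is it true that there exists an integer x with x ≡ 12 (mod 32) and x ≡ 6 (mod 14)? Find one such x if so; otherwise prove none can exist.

The moduli are not coprime: gcd(32, 14) = 2. Compatibility requires 2 ∣ (6 − 12) = -6, which holds, so solutions exist.
List candidates x ≡ 12 (mod 32): 12, 44, 76. Modulo 14 these are 12, 2, 6; 76 gives 6 as required.
Verify: 76 = 2·32 + 12 and 76 = 5·14 + 6. ✓

x = 76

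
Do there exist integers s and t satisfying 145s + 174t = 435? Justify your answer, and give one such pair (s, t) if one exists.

s = 3, t = 0

gcd(145, 174) = 29, and 29 divides 435, so integer solutions exist.
Dividing through by 29 reduces the equation to 5s + 6t = 15.
Dividing repeatedly: 6 = 1·5 + 1, 5 = 5·1 + 0.
Back-substituting, 1 = 6 − 1·5; that is, 5·(-1) + 6·1 = 1.
Scaling by 15 gives the particular solution (s, t) = (-15, 15).
Shifting by a multiple of (6, −5) keeps it a solution: s = -15 + 3·6 = 3, t = 15 − 3·5 = 0.
Indeed 145·3 + 174·0 = 435 + 0 = 435.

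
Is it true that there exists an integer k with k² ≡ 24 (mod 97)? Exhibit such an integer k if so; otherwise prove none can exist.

k = 86 works: 86² = 7396, and 7396 − 24 = 7372 = 76·97.

k = 86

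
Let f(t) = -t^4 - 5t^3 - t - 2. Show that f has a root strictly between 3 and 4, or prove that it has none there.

No such root exists.

f(3) = -221 and f(4) = -582, both negative, so a sign-change argument is unavailable; we show f keeps this sign on the whole interval.
Shift to the endpoint 3: with t = 3 + u (0 < u < 1), one computes f(3 + u) = -u^4 - 17u^3 - 99u^2 - 244u - 221.
The nonzero coefficients here are all negative, so for u > 0 every term is negative (or zero), and the constant term -221 is strictly negative.
So f is strictly negative on (3, 4); no root exists in the interval.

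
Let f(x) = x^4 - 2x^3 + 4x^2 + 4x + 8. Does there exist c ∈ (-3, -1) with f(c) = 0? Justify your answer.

The endpoint values f(-3) = 167 and f(-1) = 11 are both positive. Claim: f(x) > 0 for every x in (-3, -1).
Shift to the endpoint -1: with x = -1 − u (0 < u < 2), one computes f(-1 − u) = u^4 + 6u^3 + 16u^2 + 14u + 11.
All 5 nonzero coefficients of this polynomial in u are positive; hence for u > 0 the value is a sum of positive terms (the constant 11 among them).
So f is strictly positive on (-3, -1); no root exists in the interval.

No such root exists.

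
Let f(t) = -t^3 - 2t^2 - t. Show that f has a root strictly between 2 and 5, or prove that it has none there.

The endpoint values f(2) = -18 and f(5) = -180 are both negative. Claim: f(t) < 0 for every t in (2, 5).
Shift to the endpoint 2: with t = 2 + u (0 < u < 3), one computes f(2 + u) = -u^3 - 8u^2 - 21u - 18.
The nonzero coefficients here are all negative, so for u > 0 every term is negative (or zero), and the constant term -18 is strictly negative.
Therefore f(t) < 0 throughout (2, 5), and f has no zero there.

No.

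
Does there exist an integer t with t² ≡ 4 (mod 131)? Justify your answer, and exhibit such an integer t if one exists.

Take t = 2. Then 2² = 4, and since 0 ≤ 4 < 131 this is already reduced: 2² ≡ 4 (mod 131).

t = 2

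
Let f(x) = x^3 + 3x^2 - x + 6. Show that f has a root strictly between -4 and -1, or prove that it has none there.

Yes, f has a root in the interval.

f(-4) = -6 and f(-1) = 9, which have opposite signs.
As a polynomial, f is continuous on every closed interval.
By the Intermediate Value Theorem f must vanish at some point of (-4, -1).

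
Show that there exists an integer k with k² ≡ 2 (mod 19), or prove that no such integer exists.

Since (19 − k)² ≡ k² (mod 19), it suffices to square k = 0, 1, …, 9: the residues are 0, 1, 4, 9, 16, 6, 17, 11, 7, 5.
So the quadratic residues mod 19 are {0, 1, 4, 5, 6, 7, 9, 11, 16, 17}, and 2 is not among them.
Hence no integer k has k² ≡ 2 (mod 19).

There is no such integer.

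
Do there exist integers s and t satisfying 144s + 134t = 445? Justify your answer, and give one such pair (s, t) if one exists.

Any value of 144s + 134t is a multiple of gcd(144, 134) = 2.
But 445 is not a multiple of 2 (it leaves remainder 1).
So the equation is unsolvable over ℤ.

No such integers exist.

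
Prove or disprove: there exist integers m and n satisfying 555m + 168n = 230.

gcd(555, 168) = 3, so every integer of the form 555m + 168n is a multiple of 3.
But 230 is not a multiple of 3 (it leaves remainder 2).
Therefore 555m + 168n = 230 has no solution in integers.

No, no such integers exist.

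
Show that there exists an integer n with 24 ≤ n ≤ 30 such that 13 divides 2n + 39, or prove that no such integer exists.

Try n = 26: 2·26 + 39 = 91 = 7·13, which is divisible by 13.

n = 26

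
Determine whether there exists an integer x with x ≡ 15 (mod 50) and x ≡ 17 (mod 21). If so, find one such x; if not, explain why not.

x = 815

The moduli 50 and 21 are coprime, so by the Chinese Remainder Theorem a unique solution modulo 1050 exists.
Write x = 15 + 50t and require 15 + 50t ≡ 17 (mod 21), i.e. 50t ≡ 2 (mod 21).
50 ≡ 8 (mod 21), so this reads 8t ≡ 2 (mod 21). Note 8·8 = 64 ≡ 1 (mod 21) (as 64 − 1 = 3·21), so 8⁻¹ ≡ 8.
Therefore t ≡ 8·2 = 16 (mod 21).
With t = 16: x = 15 + 50·16 = 815.
Verify: 815 = 16·50 + 15 and 815 = 38·21 + 17. ✓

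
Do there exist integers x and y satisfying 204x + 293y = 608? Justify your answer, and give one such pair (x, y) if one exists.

Since gcd(204, 293) = 1, every integer is an integer combination of 204 and 293.
Dividing repeatedly: 293 = 1·204 + 89, 204 = 2·89 + 26, 89 = 3·26 + 11, 26 = 2·11 + 4, 11 = 2·4 + 3, 4 = 1·3 + 1, 3 = 3·1 + 0.
Back-substituting, 1 = 4 − 1·3 = 4 − (11 − 2·4) = −11 + 3·4 = −11 + 3·(26 − 2·11) = 3·26 − 7·11 = 3·26 − 7·(89 − 3·26) = −7·89 + 24·26 = −7·89 + 24·(204 − 2·89) = 24·204 − 55·89 = 24·204 − 55·(293 − 1·204) = −55·293 + 79·204; that is, 204·79 + 293·(-55) = 1.
Multiplying through by 608: x = 79·608 = 48032, y = (-55)·608 = -33440 is a solution.
Shifting by a multiple of (293, −204) keeps it a solution: x = 48032 − 163·293 = 273, y = -33440 + 163·204 = -188.
Check: 204·273 + 293·(-188) = 55692 − 55084 = 608. ✓

x = 273, y = -188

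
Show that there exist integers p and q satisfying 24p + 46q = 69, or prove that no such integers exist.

There are no such integers.

Both 24 and 46 are divisible by gcd(24, 46) = 2, hence so is any combination 24p + 46q.
But 69 = 2·34 + 1, so 2 ∤ 69.
Hence no integers p, q satisfy the equation.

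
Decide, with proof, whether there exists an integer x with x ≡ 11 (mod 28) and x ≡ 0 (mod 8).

There is no such integer.

Both moduli are multiples of 4 = gcd(28, 8), so any solution would satisfy x ≡ 11 and x ≡ 0 modulo 4 simultaneously.
But 11 mod 4 = 3 while 0 mod 4 = 0, a contradiction.
Hence the system has no solution.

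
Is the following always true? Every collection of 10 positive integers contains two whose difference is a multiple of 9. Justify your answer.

Partition the integers by their residue mod 9; there are 9 classes.
Placing 10 integers into 9 classes, some class receives at least two — say a and b.
Equal remainders mean a − b ≡ 0 (mod 9), so 9 divides their difference.

Yes.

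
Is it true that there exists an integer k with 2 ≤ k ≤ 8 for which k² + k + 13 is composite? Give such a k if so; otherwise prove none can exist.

At k = 6: 6² + 6 + 13 = 55 = 5·11, which is composite.

k = 6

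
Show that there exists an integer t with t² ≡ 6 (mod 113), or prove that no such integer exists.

Apply Euler's criterion with the prime 113: 6 is a quadratic residue iff 6^56 ≡ 1 (mod 113), and a non-residue iff it is ≡ −1.
Squaring successively (mod 113): 6^2 = 36 ≡ 36; 6^4 ≡ 36² = 1296 ≡ 53; 6^8 ≡ 53² = 2809 ≡ 97; 6^16 ≡ 97² = 9409 ≡ 30; 6^32 ≡ 30² = 900 ≡ 109.
Since 56 = 32 + 16 + 8, 6^56 ≡ 109 · 30 · 97; multiplying out mod 113: 109·30 = 3270 ≡ 106, then 106·97 = 10282 ≡ 112. Thus 6^56 ≡ 112 ≡ −1 (mod 113).
The value −1 means 6 is a non-residue modulo 113, so t² ≡ 6 (mod 113) is impossible.

No, no such integer exists.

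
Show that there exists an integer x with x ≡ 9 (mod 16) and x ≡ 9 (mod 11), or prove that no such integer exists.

x = 9

Since 16 and 11 share no common factor, CRT says the pair of congruences has a solution (unique mod 176).
Write x = 9 + 16t and require 9 + 16t ≡ 9 (mod 11), i.e. 16t ≡ 0 (mod 11).
16 ≡ 5 (mod 11), so this reads 5t ≡ 0 (mod 11). t = 0 satisfies this.
With t = 0: x = 9 + 16·0 = 9.
Check: 9 mod 16 = 9, 9 mod 11 = 9. ✓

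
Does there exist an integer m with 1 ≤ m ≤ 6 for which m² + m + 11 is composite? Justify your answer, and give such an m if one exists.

No such integer m in that range exists.

The values for m = 1, 2, …, 6 are 13, 17, 23, 31, 41, 53, and each of these is prime.
So no value in the range makes the expression composite.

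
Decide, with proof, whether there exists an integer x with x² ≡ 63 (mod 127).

No, no such integer exists.

Apply Euler's criterion with the prime 127: 63 is a quadratic residue iff 63^63 ≡ 1 (mod 127), and a non-residue iff it is ≡ −1.
Squaring successively (mod 127): 63^2 = 3969 ≡ 32; 63^4 ≡ 32² = 1024 ≡ 8; 63^8 ≡ 8² = 64 ≡ 64; 63^16 ≡ 64² = 4096 ≡ 32; 63^32 ≡ 32² = 1024 ≡ 8.
Since 63 = 32 + 16 + 8 + 4 + 2 + 1, 63^63 ≡ 8 · 32 · 64 · 8 · 32 · 63; multiplying out mod 127: 8·32 = 256 ≡ 2, then 2·64 = 128 ≡ 1, then 1·8 = 8 ≡ 8, then 8·32 = 256 ≡ 2, then 2·63 = 126 ≡ 126. Thus 63^63 ≡ 126 ≡ −1 (mod 127).
The value −1 means 63 is a non-residue modulo 127, so x² ≡ 63 (mod 127) is impossible.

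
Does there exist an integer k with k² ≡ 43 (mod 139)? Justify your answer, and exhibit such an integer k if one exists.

Apply Euler's criterion with the prime 139: 43 is a quadratic residue iff 43^69 ≡ 1 (mod 139), and a non-residue iff it is ≡ −1.
Repeated squaring mod 139: 43^2 = 1849 ≡ 42; 43^4 ≡ 42² = 1764 ≡ 96; 43^8 ≡ 96² = 9216 ≡ 42; 43^16 ≡ 42² = 1764 ≡ 96; 43^32 ≡ 96² = 9216 ≡ 42; 43^64 ≡ 42² = 1764 ≡ 96.
Since 69 = 64 + 4 + 1, 43^69 ≡ 96 · 96 · 43; multiplying out mod 139: 96·96 = 9216 ≡ 42, then 42·43 = 1806 ≡ 138. Thus 43^69 ≡ 138 ≡ −1 (mod 139).
By Euler's criterion 43 is a quadratic non-residue mod 139: no k satisfies k² ≡ 43 (mod 139).

No, no such integer exists.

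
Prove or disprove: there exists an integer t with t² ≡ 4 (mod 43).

t = 41

t = 41 works: 41² = 1681, and 1681 − 4 = 1677 = 39·43.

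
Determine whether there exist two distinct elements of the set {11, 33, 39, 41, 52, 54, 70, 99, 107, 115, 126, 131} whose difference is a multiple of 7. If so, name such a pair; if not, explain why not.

Reduce each element mod 7: 11↦4, 33↦5, 39↦4, 41↦6, 52↦3, 54↦5, 70↦0, 99↦1, 107↦2, 115↦3, 126↦0, 131↦5. The residue 4 repeats (at 11 and 39), and 39 − 11 = 28 = 4·7.

11 and 39 are such a pair.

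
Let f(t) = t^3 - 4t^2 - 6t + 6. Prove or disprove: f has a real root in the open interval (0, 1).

Yes, f has a root in the interval.

f(0) = 6 and f(1) = -3, which have opposite signs.
f is continuous everywhere (it is a polynomial), in particular on [0, 1].
By the Intermediate Value Theorem f must vanish at some point of (0, 1).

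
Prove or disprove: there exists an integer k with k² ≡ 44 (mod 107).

k = 77

k = 77 works: 77² = 5929, and 5929 − 44 = 5885 = 55·107.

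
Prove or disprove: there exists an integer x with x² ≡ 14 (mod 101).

x = 69

x = 69 works: 69² = 4761, and 4761 − 14 = 4747 = 47·101.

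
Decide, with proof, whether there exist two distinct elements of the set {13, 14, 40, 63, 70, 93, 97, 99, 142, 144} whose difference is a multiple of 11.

There is no such pair.

Two integers differ by a multiple of 11 exactly when they have the same residue mod 11. The residues are 13↦2, 14↦3, 40↦7, 63↦8, 70↦4, 93↦5, 97↦9, 99↦0, 142↦10, 144↦1.
No residue repeats among the 10 elements, so no pair has difference ≡ 0 (mod 11).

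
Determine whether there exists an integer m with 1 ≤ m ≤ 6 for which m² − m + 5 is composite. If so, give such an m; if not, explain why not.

At m = 6: 6² − 6 + 5 = 35 = 5·7, which is composite.

m = 6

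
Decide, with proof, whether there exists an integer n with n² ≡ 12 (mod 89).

89 is prime, so by Euler's criterion 12 is a square mod 89 iff 12^((89−1)/2) = 12^44 ≡ 1 (mod 89).
Squaring successively (mod 89): 12^2 = 144 ≡ 55; 12^4 ≡ 55² = 3025 ≡ 88; 12^8 ≡ 88² = 7744 ≡ 1; 12^16 ≡ 1² = 1 ≡ 1; 12^32 ≡ 1² = 1 ≡ 1.
Since 44 = 32 + 8 + 4, 12^44 ≡ 1 · 1 · 88; multiplying out mod 89: 1·1 = 1 ≡ 1, then 1·88 = 88 ≡ 88. Thus 12^44 ≡ 88 ≡ −1 (mod 89).
By Euler's criterion 12 is a quadratic non-residue mod 89: no n satisfies n² ≡ 12 (mod 89).

No, no such integer exists.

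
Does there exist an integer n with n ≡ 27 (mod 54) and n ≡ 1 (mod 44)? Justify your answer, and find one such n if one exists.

Here gcd(54, 44) = 2, and both 27 and 1 leave remainder 1 mod 2, so the system is consistent.
Put n = 27 + 54t, so we need 54t ≡ 18 (mod 44), equivalently (divide by 2) 27t ≡ 9 (mod 22).
27 ≡ 5 (mod 22), so this reads 5t ≡ 9 (mod 22). Invert 5 mod 22 by the Euclidean algorithm: 22 = 4·5 + 2, 5 = 2·2 + 1, 2 = 2·1 + 0; back-substituting, 1 = 5 − 2·2 = 5 − 2·(22 − 4·5) = −2·22 + 9·5. Hence 5·9 ≡ 1, so 5⁻¹ ≡ 9 (mod 22).
Therefore t ≡ 9·9 = 81 ≡ 15 (mod 22).
Then n = 27 + 54·15 = 837.
Check: 837 mod 54 = 27, 837 mod 44 = 1. ✓

n = 837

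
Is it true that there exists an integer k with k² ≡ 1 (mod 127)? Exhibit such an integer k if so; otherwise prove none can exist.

k = 1

Take k = 1. Then 1² = 1, and since 0 ≤ 1 < 127 this is already reduced: 1² ≡ 1 (mod 127).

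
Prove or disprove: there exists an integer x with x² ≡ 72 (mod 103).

x = 81 works: 81² = 6561, and 6561 − 72 = 6489 = 63·103.

x = 81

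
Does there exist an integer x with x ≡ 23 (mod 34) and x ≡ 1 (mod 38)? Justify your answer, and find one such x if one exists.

x = 533

Here gcd(34, 38) = 2, and both 23 and 1 leave remainder 1 mod 2, so the system is consistent.
Write x = 23 + 34t. Then 34t ≡ 1 − 23 ≡ 16 (mod 38); dividing through by 2 gives 17t ≡ 8 (mod 19).
Since 17·9 = 153 = 8·19 + 1, the inverse of 17 mod 19 is 9.
Multiplying by 9: t ≡ 9·8 = 72 ≡ 15 (mod 19).
Then x = 23 + 34·15 = 533.
Check: 533 mod 34 = 23, 533 mod 38 = 1. ✓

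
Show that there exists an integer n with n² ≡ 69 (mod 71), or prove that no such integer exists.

No, no such integer exists.

Apply Euler's criterion with the prime 71: 69 is a quadratic residue iff 69^35 ≡ 1 (mod 71), and a non-residue iff it is ≡ −1.
Squaring successively (mod 71): 69^2 = 4761 ≡ 4; 69^4 ≡ 4² = 16 ≡ 16; 69^8 ≡ 16² = 256 ≡ 43; 69^16 ≡ 43² = 1849 ≡ 3; 69^32 ≡ 3² = 9 ≡ 9.
Since 35 = 32 + 2 + 1, 69^35 ≡ 9 · 4 · 69; multiplying out mod 71: 9·4 = 36 ≡ 36, then 36·69 = 2484 ≡ 70. Thus 69^35 ≡ 70 ≡ −1 (mod 71).
By Euler's criterion 69 is a quadratic non-residue mod 71: no n satisfies n² ≡ 69 (mod 71).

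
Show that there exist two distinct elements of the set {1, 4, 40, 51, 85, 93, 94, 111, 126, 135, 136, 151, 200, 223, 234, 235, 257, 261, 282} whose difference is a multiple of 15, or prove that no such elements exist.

Reduce each element mod 15: 1↦1, 4↦4, 40↦10, 51↦6, 85↦10, 93↦3, 94↦4, 111↦6, 126↦6, 135↦0, 136↦1, 151↦1, 200↦5, 223↦13, 234↦9, 235↦10, 257↦2, 261↦6, 282↦12. The residue 1 repeats (at 1 and 136), and 136 − 1 = 135 = 9·15.

The pair (1, 136) works.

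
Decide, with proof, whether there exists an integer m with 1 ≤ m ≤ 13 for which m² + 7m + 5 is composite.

At m = 3: 3² + 7·3 + 5 = 35 = 5·7, which is composite.

m = 3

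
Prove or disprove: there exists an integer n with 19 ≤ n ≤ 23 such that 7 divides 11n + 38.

n = 22

Scanning upward from n = 19 gives 247, 258, 269, none divisible by 7. n = 22 works, since 11·22 + 38 = 280 = 40·7.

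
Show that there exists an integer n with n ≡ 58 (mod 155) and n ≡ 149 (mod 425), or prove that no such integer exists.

Reduce both congruences modulo 5, which divides 155 and 425: they say n ≡ 58 (mod 5) and n ≡ 149 (mod 5).
These are incompatible: 58 − 149 = -91 is not divisible by 5.
Hence the system has no solution.

There is no such integer.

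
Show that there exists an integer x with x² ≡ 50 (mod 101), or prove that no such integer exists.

Apply Euler's criterion with the prime 101: 50 is a quadratic residue iff 50^50 ≡ 1 (mod 101), and a non-residue iff it is ≡ −1.
Squaring successively (mod 101): 50^2 = 2500 ≡ 76; 50^4 ≡ 76² = 5776 ≡ 19; 50^8 ≡ 19² = 361 ≡ 58; 50^16 ≡ 58² = 3364 ≡ 31; 50^32 ≡ 31² = 961 ≡ 52.
Since 50 = 32 + 16 + 2, 50^50 ≡ 52 · 31 · 76; multiplying out mod 101: 52·31 = 1612 ≡ 97, then 97·76 = 7372 ≡ 100. Thus 50^50 ≡ 100 ≡ −1 (mod 101).
The value −1 means 50 is a non-residue modulo 101, so x² ≡ 50 (mod 101) is impossible.

There is no such integer.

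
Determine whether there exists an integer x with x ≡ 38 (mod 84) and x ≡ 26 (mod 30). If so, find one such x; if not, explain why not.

x = 206

gcd(84, 30) = 6. A simultaneous solution exists iff 38 ≡ 26 (mod 6); here 38 mod 6 = 2 = 26 mod 6, so it does.
The integers ≡ 38 (mod 84) are 38, 122, 206, …; their remainders mod 30 are 8, 2, 26, so x = 206 is the first that is ≡ 26 (mod 30).
Check: 206 mod 84 = 38, 206 mod 30 = 26. ✓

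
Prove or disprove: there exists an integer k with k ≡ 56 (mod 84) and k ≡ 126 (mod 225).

No, no such integer exists.

gcd(84, 225) = 3. If k ≡ 56 (mod 84) and k ≡ 126 (mod 225), then k ≡ 56 (mod 3) and k ≡ 126 (mod 3).
These are incompatible: 56 − 126 = -70 is not divisible by 3.
So no integer satisfies both congruences.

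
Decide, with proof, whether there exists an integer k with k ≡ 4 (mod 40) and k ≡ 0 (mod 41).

k = 164

The moduli 40 and 41 are coprime, so by the Chinese Remainder Theorem a unique solution modulo 1640 exists.
Any solution of the first congruence is k = 4 + 40t; substituting into the second, 40t ≡ 0 − 4 ≡ 37 (mod 41).
Invert 40 mod 41 by the Euclidean algorithm: 41 = 1·40 + 1, 40 = 40·1 + 0; back-substituting, 1 = 41 − 1·40. Hence 40·(-1) ≡ 1, so 40⁻¹ ≡ -1 ≡ 40 (mod 41).
Therefore t ≡ 40·37 = 1480 ≡ 4 (mod 41).
With t = 4: k = 4 + 40·4 = 164.
Check: 164 mod 40 = 4, 164 mod 41 = 0. ✓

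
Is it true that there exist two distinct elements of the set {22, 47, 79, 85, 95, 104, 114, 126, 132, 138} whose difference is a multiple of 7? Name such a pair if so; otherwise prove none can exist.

The pair (22, 85) works.

22 mod 7 = 1 and 85 mod 7 = 1, so 85 − 22 = 63 = 9·7.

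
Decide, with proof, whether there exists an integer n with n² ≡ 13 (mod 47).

47 is prime, so by Euler's criterion 13 is a square mod 47 iff 13^((47−1)/2) = 13^23 ≡ 1 (mod 47).
Squaring successively (mod 47): 13^2 = 169 ≡ 28; 13^4 ≡ 28² = 784 ≡ 32; 13^8 ≡ 32² = 1024 ≡ 37; 13^16 ≡ 37² = 1369 ≡ 6.
Since 23 = 16 + 4 + 2 + 1, 13^23 ≡ 6 · 32 · 28 · 13; multiplying out mod 47: 6·32 = 192 ≡ 4, then 4·28 = 112 ≡ 18, then 18·13 = 234 ≡ 46. Thus 13^23 ≡ 46 ≡ −1 (mod 47).
The value −1 means 13 is a non-residue modulo 47, so n² ≡ 13 (mod 47) is impossible.

No such integer exists.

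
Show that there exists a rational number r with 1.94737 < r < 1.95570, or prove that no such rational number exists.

r = 39/20

Scale by 20: the interval becomes (38.94740, 39.11400), which contains the integer 39.
Hence 39/20 is a rational number with 1.94737 < 39/20 < 1.95570.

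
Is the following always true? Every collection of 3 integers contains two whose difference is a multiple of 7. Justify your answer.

No; for instance {1, 2, 3} is a counterexample.

Try 3 consecutive integers, 1, 2, 3. Their remainders mod 7 are 1, 2, 3 — pairwise different, as any 3 ≤ 7 consecutive integers have distinct residues.
Any two of them differ by at most 2 < 7 and by at least 1, so no difference is a multiple of 7.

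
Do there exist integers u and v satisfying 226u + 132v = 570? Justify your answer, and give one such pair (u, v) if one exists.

u = 51, v = -83

Every value of 226u + 132v is a multiple of gcd(226, 132) = 2; since 2 ∣ 570, solutions exist.
Dividing through by 2 reduces the equation to 113u + 66v = 285.
Dividing repeatedly: 113 = 1·66 + 47, 66 = 1·47 + 19, 47 = 2·19 + 9, 19 = 2·9 + 1, 9 = 9·1 + 0.
Unwinding: 1 = 19 − 2·9 = 19 − 2·(47 − 2·19) = −2·47 + 5·19 = −2·47 + 5·(66 − 1·47) = 5·66 − 7·47 = 5·66 − 7·(113 − 1·66) = −7·113 + 12·66, i.e. 113·(-7) + 66·12 = 1.
Scaling by 285 gives the particular solution (u, v) = (-1995, 3420).
The general solution is u = -1995 + 66k, v = 3420 − 113k; taking k = 31 gives the smaller pair u = 51, v = -83.
Check: 226·51 + 132·(-83) = 11526 − 10956 = 570. ✓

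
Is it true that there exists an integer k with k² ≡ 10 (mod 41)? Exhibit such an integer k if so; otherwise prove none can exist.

Take k = 16. Then 16² = 256 = 6·41 + 10, so 16² ≡ 10 (mod 41).

k = 16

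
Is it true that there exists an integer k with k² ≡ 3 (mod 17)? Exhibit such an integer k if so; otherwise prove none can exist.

Since (17 − k)² ≡ k² (mod 17), it suffices to square k = 0, 1, …, 8: the residues are 0, 1, 4, 9, 16, 8, 2, 15, 13.
So the quadratic residues mod 17 are {0, 1, 2, 4, 8, 9, 13, 15, 16}, and 3 is not among them.
Therefore k² ≡ 3 (mod 17) has no solution.

No such integer exists.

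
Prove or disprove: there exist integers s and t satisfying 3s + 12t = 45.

s = 3, t = 3

Every value of 3s + 12t is a multiple of gcd(3, 12) = 3; since 3 ∣ 45, solutions exist.
Dividing through by 3 reduces the equation to 1s + 4t = 15.
The coefficient of s is 1, so setting t = 0 and s = 15 already solves it.
Shifting by a multiple of (4, −1) keeps it a solution: s = 15 − 3·4 = 3, t = 0 + 3·1 = 3.
Indeed 3·3 + 12·3 = 9 + 36 = 45.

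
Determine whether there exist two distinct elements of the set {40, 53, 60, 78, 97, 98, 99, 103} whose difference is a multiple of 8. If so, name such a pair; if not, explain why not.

No such pair exists.

Residues mod 8: 40↦0, 53↦5, 60↦4, 78↦6, 97↦1, 98↦2, 99↦3, 103↦7.
No residue repeats among the 8 elements, so no pair has difference ≡ 0 (mod 8).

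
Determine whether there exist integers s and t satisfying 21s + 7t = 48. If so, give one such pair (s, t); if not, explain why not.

Any value of 21s + 7t is a multiple of gcd(21, 7) = 7.
But 48 = 7·6 + 6, so 7 ∤ 48.
Hence no integers s, t satisfy the equation.

There are no such integers.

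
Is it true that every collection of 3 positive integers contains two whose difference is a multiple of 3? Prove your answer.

Try 3 consecutive integers, 1, 2, 3. Their remainders mod 3 are 1, 2, 0 — pairwise different, as any 3 ≤ 3 consecutive integers have distinct residues.
No two share a residue, so no pair has difference divisible by 3; the claim fails for this set.

No, the set {1, 2, 3} is a counterexample.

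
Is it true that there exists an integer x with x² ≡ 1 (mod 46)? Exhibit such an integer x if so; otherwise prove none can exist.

x = 45

Take x = 45. Then 45² = 2025 = 44·46 + 1, so 45² ≡ 1 (mod 46).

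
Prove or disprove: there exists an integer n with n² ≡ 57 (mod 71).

n = 25

n = 25 works: 25² = 625, and 625 − 57 = 568 = 8·71.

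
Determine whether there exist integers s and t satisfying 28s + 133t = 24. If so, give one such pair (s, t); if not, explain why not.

No such integers exist.

Both 28 and 133 are divisible by gcd(28, 133) = 7, hence so is any combination 28s + 133t.
But 24 is not a multiple of 7 (it leaves remainder 3).
Therefore 28s + 133t = 24 has no solution in integers.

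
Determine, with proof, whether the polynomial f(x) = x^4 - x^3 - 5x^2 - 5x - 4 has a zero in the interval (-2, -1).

f(-2) = 10 and f(-1) = -2, which have opposite signs.
As a polynomial, f is continuous on every closed interval.
By the Intermediate Value Theorem, f takes the value 0 somewhere in the open interval.

Such a root exists.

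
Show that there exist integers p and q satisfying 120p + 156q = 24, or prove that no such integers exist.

Every value of 120p + 156q is a multiple of gcd(120, 156) = 12; since 12 ∣ 24, solutions exist.
Dividing through by 12 reduces the equation to 10p + 13q = 2.
Dividing repeatedly: 13 = 1·10 + 3, 10 = 3·3 + 1, 3 = 3·1 + 0.
Back-substituting, 1 = 10 − 3·3 = 10 − 3·(13 − 1·10) = −3·13 + 4·10; that is, 10·4 + 13·(-3) = 1.
Times 2: 10·8 + 13·(-6) = 2, so (8, -6) solves it.
Indeed 120·8 + 156·(-6) = 960 − 936 = 24.

p = 8, q = -6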